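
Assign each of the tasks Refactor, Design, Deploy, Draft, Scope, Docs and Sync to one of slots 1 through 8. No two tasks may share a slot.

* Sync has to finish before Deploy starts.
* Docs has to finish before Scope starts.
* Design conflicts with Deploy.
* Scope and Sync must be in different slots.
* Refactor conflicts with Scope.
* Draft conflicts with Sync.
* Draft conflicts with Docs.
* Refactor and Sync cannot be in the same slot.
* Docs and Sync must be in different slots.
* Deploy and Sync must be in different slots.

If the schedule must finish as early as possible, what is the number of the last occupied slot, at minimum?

The precedence chain requires at least 2 distinct slots.
With at most 1 per slot and 7 tasks, at least 7 slots are needed.
7 works (last occupied slot: 7): for example Scope -> 4; Draft -> 7; Refactor -> 5; Docs -> 3; Deploy -> 2; Design -> 6; Sync -> 1.

slot 7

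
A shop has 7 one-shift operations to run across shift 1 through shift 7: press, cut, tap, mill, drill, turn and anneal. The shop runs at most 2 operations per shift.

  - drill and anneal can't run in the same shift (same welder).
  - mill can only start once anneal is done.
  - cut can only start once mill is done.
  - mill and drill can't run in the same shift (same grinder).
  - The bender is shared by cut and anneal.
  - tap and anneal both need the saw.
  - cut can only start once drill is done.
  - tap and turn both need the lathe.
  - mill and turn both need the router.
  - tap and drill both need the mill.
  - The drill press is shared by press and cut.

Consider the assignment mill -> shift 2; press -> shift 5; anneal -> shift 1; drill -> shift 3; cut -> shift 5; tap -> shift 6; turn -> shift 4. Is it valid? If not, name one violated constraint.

Invalid. The drill press is shared by press and cut.

The bender is shared by cut and anneal — holds.
cut can only start once drill is done — holds.
The shop runs at most 2 operations per shift — holds.
mill and turn both need the router — holds.
mill can only start once anneal is done — holds.
cut can only start once mill is done — holds.
tap and drill both need the mill — holds.
drill and anneal can't run in the same shift (same welder) — holds.
mill and drill can't run in the same shift (same grinder) — holds.
tap and turn both need the lathe — holds.
The drill press is shared by press and cut — violated.
tap and anneal both need the saw — holds.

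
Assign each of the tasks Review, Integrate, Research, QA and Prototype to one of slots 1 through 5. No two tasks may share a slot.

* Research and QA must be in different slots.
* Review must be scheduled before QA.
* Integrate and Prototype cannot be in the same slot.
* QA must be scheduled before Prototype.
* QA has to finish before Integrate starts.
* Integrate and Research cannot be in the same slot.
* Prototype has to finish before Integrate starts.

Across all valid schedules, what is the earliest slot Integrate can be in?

4

Precedence pushes Integrate to at least 4.
Integrate at 4 is achievable: Integrate -> 4, Review -> 1, QA -> 2, Research -> 5, Prototype -> 3.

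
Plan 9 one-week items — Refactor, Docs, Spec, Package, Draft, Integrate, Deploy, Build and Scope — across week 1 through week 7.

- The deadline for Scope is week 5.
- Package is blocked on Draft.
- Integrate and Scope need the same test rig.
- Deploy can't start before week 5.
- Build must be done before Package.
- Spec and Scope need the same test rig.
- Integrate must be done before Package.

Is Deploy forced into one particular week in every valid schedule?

Deploy can be week 5 (e.g. Spec -> week 2, Integrate -> week 2, Refactor -> week 1, Docs -> week 1, Build -> week 1, Deploy -> week 5, Draft -> week 1, Package -> week 3, Scope -> week 1) or week 6 (e.g. Package=week 3; Docs=week 1; Scope=week 1; Integrate=week 2; Draft=week 1; Deploy=week 6; Build=week 1; Spec=week 2; Refactor=week 1).

No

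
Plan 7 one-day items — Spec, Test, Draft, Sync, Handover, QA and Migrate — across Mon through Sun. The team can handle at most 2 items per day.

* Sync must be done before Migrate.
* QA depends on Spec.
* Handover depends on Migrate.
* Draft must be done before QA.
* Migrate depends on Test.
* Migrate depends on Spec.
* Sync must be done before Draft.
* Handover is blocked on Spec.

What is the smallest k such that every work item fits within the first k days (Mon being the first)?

The precedence chain requires at least 3 distinct days.
With at most 2 per day and 7 work items, at least 4 days are needed.
4 works (last occupied day: Thu): for example Spec in Mon, Handover in Thu, Test in Tue, Draft in Tue, Migrate in Wed, Sync in Mon, QA in Wed.

4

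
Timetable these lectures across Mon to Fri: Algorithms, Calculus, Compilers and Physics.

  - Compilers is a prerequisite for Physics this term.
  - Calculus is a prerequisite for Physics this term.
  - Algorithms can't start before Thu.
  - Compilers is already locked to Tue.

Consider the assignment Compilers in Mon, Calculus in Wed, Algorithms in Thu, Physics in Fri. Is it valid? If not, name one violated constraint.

Invalid. Compilers is already locked to Tue.

Calculus is a prerequisite for Physics this term — holds.
Compilers is a prerequisite for Physics this term — holds.
Algorithms can't start before Thu — holds.
Compilers is already locked to Tue — violated.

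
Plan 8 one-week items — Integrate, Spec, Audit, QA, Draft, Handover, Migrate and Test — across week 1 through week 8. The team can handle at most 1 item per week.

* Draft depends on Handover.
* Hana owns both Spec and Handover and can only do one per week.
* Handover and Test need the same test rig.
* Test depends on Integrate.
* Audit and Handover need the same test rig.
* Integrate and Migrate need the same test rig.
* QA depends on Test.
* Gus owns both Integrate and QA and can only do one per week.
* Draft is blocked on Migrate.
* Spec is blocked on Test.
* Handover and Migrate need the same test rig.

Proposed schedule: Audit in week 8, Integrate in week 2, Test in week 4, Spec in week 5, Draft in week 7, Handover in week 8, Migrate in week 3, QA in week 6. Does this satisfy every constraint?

No — it violates: Audit and Handover need the same test rig

Draft is blocked on Migrate — holds.
Draft depends on Handover — violated.
QA depends on Test — holds.
Integrate and Migrate need the same test rig — holds.
Hana owns both Spec and Handover and can only do one per week — holds.
The team can handle at most 1 item per week — violated.
Test depends on Integrate — holds.
Handover and Migrate need the same test rig — holds.
Gus owns both Integrate and QA and can only do one per week — holds.
Handover and Test need the same test rig — holds.
Spec is blocked on Test — holds.
Audit and Handover need the same test rig — violated.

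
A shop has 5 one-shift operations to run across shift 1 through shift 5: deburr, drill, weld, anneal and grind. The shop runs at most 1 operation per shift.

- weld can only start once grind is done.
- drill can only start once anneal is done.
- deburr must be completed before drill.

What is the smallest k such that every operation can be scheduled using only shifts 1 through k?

5 shifts

The precedence chain requires at least 2 distinct shifts.
With at most 1 per shift and 5 operations, at least 5 shifts are needed.
5 works (last occupied shift: shift 5): for example grind -> shift 4, weld -> shift 5, anneal -> shift 2, deburr -> shift 1, drill -> shift 3.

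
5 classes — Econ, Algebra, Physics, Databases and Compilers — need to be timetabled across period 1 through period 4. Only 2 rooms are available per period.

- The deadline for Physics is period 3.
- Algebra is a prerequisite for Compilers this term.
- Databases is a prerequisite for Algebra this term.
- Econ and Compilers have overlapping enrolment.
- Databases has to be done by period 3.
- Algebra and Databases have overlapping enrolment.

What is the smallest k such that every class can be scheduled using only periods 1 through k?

3 periods

The precedence chain requires at least 3 distinct periods.
With at most 2 per period and 5 classes, at least 3 periods are needed.
3 works (last occupied period: period 3): for example Databases=period 1, Compilers=period 3, Algebra=period 2, Physics=period 2, Econ=period 1.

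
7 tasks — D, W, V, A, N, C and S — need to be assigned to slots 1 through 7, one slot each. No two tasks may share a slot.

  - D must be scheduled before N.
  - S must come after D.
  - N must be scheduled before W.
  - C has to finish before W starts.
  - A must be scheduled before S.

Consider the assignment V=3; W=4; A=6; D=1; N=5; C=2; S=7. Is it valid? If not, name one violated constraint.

No two tasks may share a slot — holds.
S must come after D — holds.
A must be scheduled before S — holds.
N must be scheduled before W — violated.
C has to finish before W starts — holds.
D must be scheduled before N — holds.

Invalid. N must be scheduled before W.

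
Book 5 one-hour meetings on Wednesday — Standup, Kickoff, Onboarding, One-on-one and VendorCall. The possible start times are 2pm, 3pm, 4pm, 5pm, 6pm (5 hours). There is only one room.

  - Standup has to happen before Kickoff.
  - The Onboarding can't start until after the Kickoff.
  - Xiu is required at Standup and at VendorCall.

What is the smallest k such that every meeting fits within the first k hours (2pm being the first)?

5

The precedence chain requires at least 3 distinct hours.
With at most 1 per hour and 5 meetings, at least 5 hours are needed.
5 works (last occupied hour: 6pm): for example Onboarding in 4pm, One-on-one in 5pm, Kickoff in 3pm, Standup in 2pm, VendorCall in 6pm.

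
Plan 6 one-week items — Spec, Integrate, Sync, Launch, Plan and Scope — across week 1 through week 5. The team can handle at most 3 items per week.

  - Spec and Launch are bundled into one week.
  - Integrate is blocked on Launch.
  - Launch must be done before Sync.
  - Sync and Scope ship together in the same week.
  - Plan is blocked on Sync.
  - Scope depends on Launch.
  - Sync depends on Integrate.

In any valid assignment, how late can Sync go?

Precedence pushes Sync to at least week 3; downstream work caps Sync at week 4.
Sync at week 4 is achievable: Scope in week 4; Launch in week 1; Plan in week 5; Integrate in week 2; Spec in week 1; Sync in week 4.

week 4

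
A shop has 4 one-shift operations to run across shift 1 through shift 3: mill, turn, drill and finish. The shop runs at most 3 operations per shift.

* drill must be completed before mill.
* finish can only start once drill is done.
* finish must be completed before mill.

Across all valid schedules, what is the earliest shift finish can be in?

shift 2

Precedence pushes finish to at least shift 2; downstream work caps finish at shift 2.
finish at shift 2 is achievable: mill=shift 3, turn=shift 1, drill=shift 1, finish=shift 2.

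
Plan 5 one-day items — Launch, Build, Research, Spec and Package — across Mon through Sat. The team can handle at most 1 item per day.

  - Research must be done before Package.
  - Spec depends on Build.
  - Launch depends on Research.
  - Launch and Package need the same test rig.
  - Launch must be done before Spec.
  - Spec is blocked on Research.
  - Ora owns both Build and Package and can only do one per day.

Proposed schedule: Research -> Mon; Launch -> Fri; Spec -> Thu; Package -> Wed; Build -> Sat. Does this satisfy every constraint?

Invalid. Spec depends on Build.

Launch must be done before Spec — violated.
Launch depends on Research — holds.
The team can handle at most 1 item per day — holds.
Spec is blocked on Research — holds.
Ora owns both Build and Package and can only do one per day — holds.
Launch and Package need the same test rig — holds.
Research must be done before Package — holds.
Spec depends on Build — violated.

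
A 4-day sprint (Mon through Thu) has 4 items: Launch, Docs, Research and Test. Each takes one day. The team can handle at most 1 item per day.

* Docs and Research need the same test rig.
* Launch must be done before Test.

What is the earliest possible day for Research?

Research at Mon is achievable: Docs=Thu; Launch=Tue; Research=Mon; Test=Wed.

Mon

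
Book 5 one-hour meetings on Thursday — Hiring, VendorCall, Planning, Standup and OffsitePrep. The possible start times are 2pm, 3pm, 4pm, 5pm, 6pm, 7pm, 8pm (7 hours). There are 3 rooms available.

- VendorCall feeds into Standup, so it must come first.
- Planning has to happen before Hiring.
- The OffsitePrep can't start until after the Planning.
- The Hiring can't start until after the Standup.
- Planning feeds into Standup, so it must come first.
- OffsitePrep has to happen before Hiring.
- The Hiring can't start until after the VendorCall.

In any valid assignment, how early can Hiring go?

4pm

Precedence pushes Hiring to at least 4pm.
Hiring at 4pm is achievable: VendorCall in 2pm; Standup in 3pm; Hiring in 4pm; OffsitePrep in 3pm; Planning in 2pm.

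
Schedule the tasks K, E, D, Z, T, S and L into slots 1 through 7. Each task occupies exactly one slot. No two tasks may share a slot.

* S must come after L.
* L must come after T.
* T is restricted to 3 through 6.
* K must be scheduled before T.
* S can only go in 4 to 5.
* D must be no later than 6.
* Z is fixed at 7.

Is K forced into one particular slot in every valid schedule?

No

K can be 1 (e.g. K in 1; E in 6; S in 5; D in 2; L in 4; T in 3; Z in 7) or 2 (e.g. T in 3; D in 1; K in 2; Z in 7; S in 5; E in 6; L in 4).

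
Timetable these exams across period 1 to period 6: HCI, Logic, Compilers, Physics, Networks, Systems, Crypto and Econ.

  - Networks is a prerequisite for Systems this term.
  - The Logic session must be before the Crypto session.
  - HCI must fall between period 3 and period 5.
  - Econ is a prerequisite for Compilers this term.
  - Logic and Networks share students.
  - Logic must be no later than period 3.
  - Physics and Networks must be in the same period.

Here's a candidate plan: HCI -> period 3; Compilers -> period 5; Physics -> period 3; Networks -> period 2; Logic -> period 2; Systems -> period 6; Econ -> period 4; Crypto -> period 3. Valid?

HCI must fall between period 3 and period 5 — holds.
The Logic session must be before the Crypto session — holds.
Physics and Networks must be in the same period — violated.
Econ is a prerequisite for Compilers this term — holds.
Logic must be no later than period 3 — holds.
Logic and Networks share students — violated.
Networks is a prerequisite for Systems this term — holds.

No — it violates: Logic and Networks share students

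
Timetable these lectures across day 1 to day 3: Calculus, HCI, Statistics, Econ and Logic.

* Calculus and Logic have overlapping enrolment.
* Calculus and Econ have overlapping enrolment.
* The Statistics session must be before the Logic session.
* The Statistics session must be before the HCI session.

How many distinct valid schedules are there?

20

Splitting on Calculus: it can be day 1 (10), day 2 (6), day 3 (4). Listing each branch's schedules as (HCI, Statistics, Econ, Logic) by day number:
Calculus=day 1: (2,1,2,2) (2,1,2,3) (2,1,3,2) (2,1,3,3) (3,1,2,2) (3,1,2,3) (3,1,3,2) (3,1,3,3) (3,2,2,3) (3,2,3,3) — 10.
Calculus=day 2: (2,1,1,3) (2,1,3,3) (3,1,1,3) (3,1,3,3) (3,2,1,3) (3,2,3,3) — 6.
Calculus=day 3: (2,1,1,2) (2,1,2,2) (3,1,1,2) (3,1,2,2) — 4.
Summing: 10 + 6 + 4 = 20.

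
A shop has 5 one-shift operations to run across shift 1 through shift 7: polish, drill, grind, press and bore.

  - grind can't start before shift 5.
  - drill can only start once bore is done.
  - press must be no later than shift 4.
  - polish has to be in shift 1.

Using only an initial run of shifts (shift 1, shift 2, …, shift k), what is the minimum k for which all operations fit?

The precedence chain requires at least 2 distinct shifts.
grind can't be placed before shift 5, so the schedule must run through at least shift 5.
5 works (last occupied shift: shift 5): for example press=shift 1; grind=shift 5; drill=shift 2; polish=shift 1; bore=shift 1.

5 shifts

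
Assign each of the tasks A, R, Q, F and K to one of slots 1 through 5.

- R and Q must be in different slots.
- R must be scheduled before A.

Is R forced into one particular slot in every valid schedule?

No

R can be 1 (e.g. K=1; A=2; F=1; R=1; Q=2) or 2 (e.g. K in 1; F in 1; A in 3; Q in 1; R in 2).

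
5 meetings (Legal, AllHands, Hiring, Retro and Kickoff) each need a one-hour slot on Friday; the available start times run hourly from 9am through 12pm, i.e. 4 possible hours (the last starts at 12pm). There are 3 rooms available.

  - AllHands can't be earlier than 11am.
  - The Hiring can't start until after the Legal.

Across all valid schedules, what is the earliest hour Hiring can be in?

Precedence pushes Hiring to at least 10am.
Hiring at 10am is achievable: AllHands=11am, Kickoff=9am, Retro=9am, Legal=9am, Hiring=10am.

10am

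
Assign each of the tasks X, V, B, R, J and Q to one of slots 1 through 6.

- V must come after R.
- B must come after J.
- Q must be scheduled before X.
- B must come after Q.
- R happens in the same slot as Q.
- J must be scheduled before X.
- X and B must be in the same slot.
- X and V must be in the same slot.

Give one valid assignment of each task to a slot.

X=2; J=1; V=2; B=2; R=1; Q=1

Checking: Q(1) before B(2); J(1) before B(2); R(1) before V(2); Q(1) before X(2); J(1) before X(2); X = V = 2; R = Q = 1; X = B = 2.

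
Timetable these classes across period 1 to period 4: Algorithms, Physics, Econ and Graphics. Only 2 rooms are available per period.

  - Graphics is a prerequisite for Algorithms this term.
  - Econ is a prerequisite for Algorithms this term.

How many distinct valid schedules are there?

Splitting on Algorithms: it can be period 2 (3), period 3 (14), period 4 (33). Listing each branch's schedules as (Physics, Econ, Graphics) by period number:
Algorithms=period 2: (2,1,1) (3,1,1) (4,1,1) — 3.
Algorithms=period 3: (1,1,2) (1,2,1) (1,2,2) (2,1,1) (2,1,2) (2,2,1) (3,1,1) (3,1,2) (3,2,1) (3,2,2) (4,1,1) (4,1,2) (4,2,1) (4,2,2) — 14.
Algorithms=period 4: (1,1,2) (1,1,3) (1,2,1) (1,2,2) (1,2,3) (1,3,1) (1,3,2) (1,3,3) (2,1,1) (2,1,2) (2,1,3) (2,2,1) (2,2,3) (2,3,1) (2,3,2) (2,3,3) (3,1,1) (3,1,2) (3,1,3) (3,2,1) (3,2,2) (3,2,3) (3,3,1) (3,3,2) (4,1,1) (4,1,2) (4,1,3) (4,2,1) (4,2,2) (4,2,3) (4,3,1) (4,3,2) (4,3,3) — 33.
Summing: 3 + 14 + 33 = 50.

50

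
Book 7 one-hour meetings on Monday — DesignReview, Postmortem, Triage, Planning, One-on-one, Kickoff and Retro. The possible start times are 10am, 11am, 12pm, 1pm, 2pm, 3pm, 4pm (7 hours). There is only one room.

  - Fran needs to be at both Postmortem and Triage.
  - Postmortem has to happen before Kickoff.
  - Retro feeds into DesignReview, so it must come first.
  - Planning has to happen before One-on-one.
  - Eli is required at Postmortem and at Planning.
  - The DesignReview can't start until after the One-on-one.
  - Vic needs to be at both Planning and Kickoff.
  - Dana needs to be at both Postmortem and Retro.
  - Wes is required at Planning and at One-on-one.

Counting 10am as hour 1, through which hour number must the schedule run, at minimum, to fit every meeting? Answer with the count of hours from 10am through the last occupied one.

7

The precedence chain requires at least 3 distinct hours.
With at most 1 per hour and 7 meetings, at least 7 hours are needed.
7 works (last occupied hour: 4pm): for example Postmortem=2pm, Kickoff=3pm, Triage=4pm, Planning=10am, DesignReview=1pm, Retro=12pm, One-on-one=11am.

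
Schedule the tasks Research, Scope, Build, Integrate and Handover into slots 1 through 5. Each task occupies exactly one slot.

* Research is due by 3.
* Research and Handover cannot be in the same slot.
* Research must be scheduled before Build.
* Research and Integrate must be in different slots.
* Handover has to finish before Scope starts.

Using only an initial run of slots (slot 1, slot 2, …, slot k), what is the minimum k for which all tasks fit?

3 slots

The precedence chain requires at least 2 distinct slots.
Could 2 slots be enough, i.e. nothing placed later than 2? No: Research's window within 2 slots is {1, 2}; Build must come after Research (at 1 or later) → {2}; Research must come before Build (at 2 or earlier) → {1}; Scope must come after Handover (at 1 or later) → {2}; Handover must come before Scope (at 2 or earlier) → {1}; Handover can't share with Research (1) → nothing is left.
So 2 slots is not enough.
3 works (last occupied slot: 3): for example Research=1; Handover=2; Scope=3; Build=2; Integrate=2.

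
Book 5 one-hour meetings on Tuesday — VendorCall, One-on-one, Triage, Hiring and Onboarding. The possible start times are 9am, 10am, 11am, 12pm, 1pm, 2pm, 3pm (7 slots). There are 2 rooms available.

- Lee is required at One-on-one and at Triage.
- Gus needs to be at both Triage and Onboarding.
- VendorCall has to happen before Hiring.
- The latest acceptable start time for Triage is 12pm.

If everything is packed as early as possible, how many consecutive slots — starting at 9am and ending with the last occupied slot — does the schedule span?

The precedence chain requires at least 2 distinct slots.
With at most 2 per slot and 5 meetings, at least 3 slots are needed.
3 works (last occupied slot: 11am): for example Triage -> 10am; VendorCall -> 9am; Hiring -> 10am; One-on-one -> 9am; Onboarding -> 11am.

3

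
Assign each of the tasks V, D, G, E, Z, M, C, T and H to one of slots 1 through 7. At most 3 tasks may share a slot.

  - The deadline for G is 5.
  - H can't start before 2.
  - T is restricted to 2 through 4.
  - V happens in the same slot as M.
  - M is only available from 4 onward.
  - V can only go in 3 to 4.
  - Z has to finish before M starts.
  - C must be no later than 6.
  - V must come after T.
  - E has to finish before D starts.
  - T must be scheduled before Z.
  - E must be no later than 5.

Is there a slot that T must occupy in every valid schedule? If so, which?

T is available from 2; T's own window allows nothing later than 4; downstream work caps T at 2.
So T is pinned to 2.

2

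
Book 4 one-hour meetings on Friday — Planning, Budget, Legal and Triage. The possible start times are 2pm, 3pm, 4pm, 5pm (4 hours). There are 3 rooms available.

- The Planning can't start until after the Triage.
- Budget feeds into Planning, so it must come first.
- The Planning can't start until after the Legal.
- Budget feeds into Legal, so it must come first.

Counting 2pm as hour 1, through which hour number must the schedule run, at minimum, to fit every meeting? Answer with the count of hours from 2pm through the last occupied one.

3 hours

The precedence chain requires at least 3 distinct hours.
With at most 3 per hour and 4 meetings, at least 2 hours are needed.
3 works (last occupied hour: 4pm): for example Legal in 3pm, Budget in 2pm, Planning in 4pm, Triage in 2pm.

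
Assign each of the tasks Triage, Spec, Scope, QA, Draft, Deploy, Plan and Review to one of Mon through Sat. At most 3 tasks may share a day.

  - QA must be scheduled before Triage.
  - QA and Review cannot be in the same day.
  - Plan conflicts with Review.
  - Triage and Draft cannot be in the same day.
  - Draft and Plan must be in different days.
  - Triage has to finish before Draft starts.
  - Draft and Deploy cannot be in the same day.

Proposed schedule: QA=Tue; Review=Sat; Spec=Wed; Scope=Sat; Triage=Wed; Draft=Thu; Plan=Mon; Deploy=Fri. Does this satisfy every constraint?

Valid

Plan conflicts with Review — holds.
Draft and Plan must be in different days — holds.
QA and Review cannot be in the same day — holds.
Triage and Draft cannot be in the same day — holds.
QA must be scheduled before Triage — holds.
Triage has to finish before Draft starts — holds.
At most 3 tasks may share a day — holds.
Draft and Deploy cannot be in the same day — holds.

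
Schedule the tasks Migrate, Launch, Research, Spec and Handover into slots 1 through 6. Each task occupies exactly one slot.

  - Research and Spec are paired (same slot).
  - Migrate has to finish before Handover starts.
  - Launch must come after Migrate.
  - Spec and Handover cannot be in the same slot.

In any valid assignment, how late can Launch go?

6

Precedence pushes Launch to at least 2.
Launch at 6 is achievable: Migrate in 1, Research in 1, Spec in 1, Launch in 6, Handover in 2.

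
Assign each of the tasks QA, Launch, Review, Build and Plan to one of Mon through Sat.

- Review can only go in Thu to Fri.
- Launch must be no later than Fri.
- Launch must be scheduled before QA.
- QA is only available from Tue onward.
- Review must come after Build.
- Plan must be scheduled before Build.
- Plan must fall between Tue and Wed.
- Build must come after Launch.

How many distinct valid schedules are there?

Splitting on QA: it can be Tue (4), Wed (8), Thu (10), Fri (10), Sat (10). Listing each branch's schedules as (Launch, Review, Build, Plan):
QA=Tue: (Mon,Thu,Wed,Tue) (Mon,Fri,Wed,Tue) (Mon,Fri,Thu,Tue) (Mon,Fri,Thu,Wed) — 4.
QA=Wed: (Mon,Thu,Wed,Tue) (Mon,Fri,Wed,Tue) (Mon,Fri,Thu,Tue) (Mon,Fri,Thu,Wed) (Tue,Thu,Wed,Tue) (Tue,Fri,Wed,Tue) (Tue,Fri,Thu,Tue) (Tue,Fri,Thu,Wed) — 8.
QA=Thu: (Mon,Thu,Wed,Tue) (Mon,Fri,Wed,Tue) (Mon,Fri,Thu,Tue) (Mon,Fri,Thu,Wed) (Tue,Thu,Wed,Tue) (Tue,Fri,Wed,Tue) (Tue,Fri,Thu,Tue) (Tue,Fri,Thu,Wed) (Wed,Fri,Thu,Tue) (Wed,Fri,Thu,Wed) — 10.
QA=Fri: (Mon,Thu,Wed,Tue) (Mon,Fri,Wed,Tue) (Mon,Fri,Thu,Tue) (Mon,Fri,Thu,Wed) (Tue,Thu,Wed,Tue) (Tue,Fri,Wed,Tue) (Tue,Fri,Thu,Tue) (Tue,Fri,Thu,Wed) (Wed,Fri,Thu,Tue) (Wed,Fri,Thu,Wed) — 10.
QA=Sat: (Mon,Thu,Wed,Tue) (Mon,Fri,Wed,Tue) (Mon,Fri,Thu,Tue) (Mon,Fri,Thu,Wed) (Tue,Thu,Wed,Tue) (Tue,Fri,Wed,Tue) (Tue,Fri,Thu,Tue) (Tue,Fri,Thu,Wed) (Wed,Fri,Thu,Tue) (Wed,Fri,Thu,Wed) — 10.
Summing: 4 + 8 + 10 + 10 + 10 = 42.

42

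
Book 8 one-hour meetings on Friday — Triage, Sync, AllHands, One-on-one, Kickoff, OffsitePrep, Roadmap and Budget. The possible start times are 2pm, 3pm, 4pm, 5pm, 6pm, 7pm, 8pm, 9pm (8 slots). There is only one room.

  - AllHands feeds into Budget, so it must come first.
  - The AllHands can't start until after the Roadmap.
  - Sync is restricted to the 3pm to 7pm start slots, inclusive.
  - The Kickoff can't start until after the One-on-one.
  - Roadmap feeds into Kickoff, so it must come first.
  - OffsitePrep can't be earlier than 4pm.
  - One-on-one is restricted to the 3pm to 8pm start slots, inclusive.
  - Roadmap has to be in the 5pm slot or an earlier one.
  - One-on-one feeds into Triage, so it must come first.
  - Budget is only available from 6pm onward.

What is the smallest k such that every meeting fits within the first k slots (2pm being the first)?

8

The precedence chain requires at least 3 distinct slots.
With at most 1 per slot and 8 meetings, at least 8 slots are needed.
Budget can't be placed before 6pm — that is slot 5 counting from 2pm — so the schedule must run through at least 5 slots.
8 works (last occupied slot: 9pm): for example Roadmap in 2pm, AllHands in 5pm, Triage in 9pm, One-on-one in 4pm, Budget in 6pm, OffsitePrep in 7pm, Kickoff in 8pm, Sync in 3pm.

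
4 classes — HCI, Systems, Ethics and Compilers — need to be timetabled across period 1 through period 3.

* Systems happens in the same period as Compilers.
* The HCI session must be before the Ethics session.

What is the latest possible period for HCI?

Downstream work caps HCI at period 2.
HCI at period 2 is achievable: Compilers=period 1; HCI=period 2; Ethics=period 3; Systems=period 1.

period 2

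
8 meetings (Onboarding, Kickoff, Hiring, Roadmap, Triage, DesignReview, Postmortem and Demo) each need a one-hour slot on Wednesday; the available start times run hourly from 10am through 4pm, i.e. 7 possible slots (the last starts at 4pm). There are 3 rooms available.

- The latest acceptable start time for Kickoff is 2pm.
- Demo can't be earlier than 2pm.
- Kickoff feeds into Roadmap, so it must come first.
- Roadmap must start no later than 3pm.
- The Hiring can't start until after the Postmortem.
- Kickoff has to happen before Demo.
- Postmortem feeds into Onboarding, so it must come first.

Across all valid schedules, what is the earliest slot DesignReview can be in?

DesignReview at 10am is achievable: Hiring -> 11am, Demo -> 2pm, Postmortem -> 10am, Kickoff -> 10am, Triage -> 12pm, Roadmap -> 11am, Onboarding -> 11am, DesignReview -> 10am.

10am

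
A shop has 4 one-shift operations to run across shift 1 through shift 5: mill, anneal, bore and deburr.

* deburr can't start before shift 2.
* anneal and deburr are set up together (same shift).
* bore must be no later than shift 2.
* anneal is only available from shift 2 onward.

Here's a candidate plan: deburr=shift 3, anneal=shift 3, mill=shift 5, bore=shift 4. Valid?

deburr can't start before shift 2 — holds.
bore must be no later than shift 2 — violated.
anneal is only available from shift 2 onward — holds.
anneal and deburr are set up together (same shift) — holds.

No. bore must be no later than shift 2 is not satisfied.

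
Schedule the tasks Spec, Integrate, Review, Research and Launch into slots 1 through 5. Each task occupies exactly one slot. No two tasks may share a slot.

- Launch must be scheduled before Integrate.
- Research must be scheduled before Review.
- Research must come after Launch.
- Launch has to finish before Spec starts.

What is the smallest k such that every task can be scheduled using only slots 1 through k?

The precedence chain requires at least 3 distinct slots.
With at most 1 per slot and 5 tasks, at least 5 slots are needed.
5 works (last occupied slot: 5): for example Spec in 3, Research in 2, Integrate in 4, Review in 5, Launch in 1.

5 slots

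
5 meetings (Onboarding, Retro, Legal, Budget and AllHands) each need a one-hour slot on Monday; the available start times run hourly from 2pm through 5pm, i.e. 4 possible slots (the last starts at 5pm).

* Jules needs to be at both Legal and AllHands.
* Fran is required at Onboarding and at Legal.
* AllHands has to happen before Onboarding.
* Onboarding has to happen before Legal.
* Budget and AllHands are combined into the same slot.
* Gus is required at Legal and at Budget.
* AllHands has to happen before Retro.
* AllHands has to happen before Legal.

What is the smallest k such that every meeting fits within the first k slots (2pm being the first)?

3 slots

The precedence chain requires at least 3 distinct slots.
3 works (last occupied slot: 4pm): for example Legal -> 4pm, AllHands -> 2pm, Budget -> 2pm, Retro -> 3pm, Onboarding -> 3pm.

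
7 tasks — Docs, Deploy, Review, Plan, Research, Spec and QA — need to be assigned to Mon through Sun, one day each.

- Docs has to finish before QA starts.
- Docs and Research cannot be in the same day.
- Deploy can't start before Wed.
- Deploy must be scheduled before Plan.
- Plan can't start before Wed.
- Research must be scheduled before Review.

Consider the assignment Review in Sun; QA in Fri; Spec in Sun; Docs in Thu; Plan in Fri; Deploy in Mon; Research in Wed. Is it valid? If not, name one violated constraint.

No — it violates: Deploy can't start before Wed

Docs has to finish before QA starts — holds.
Research must be scheduled before Review — holds.
Plan can't start before Wed — holds.
Deploy can't start before Wed — violated.
Deploy must be scheduled before Plan — holds.
Docs and Research cannot be in the same day — holds.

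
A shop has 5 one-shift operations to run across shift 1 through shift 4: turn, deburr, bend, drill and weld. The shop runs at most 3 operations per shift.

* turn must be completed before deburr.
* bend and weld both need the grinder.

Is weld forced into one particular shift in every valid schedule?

No

weld can be shift 1 (e.g. drill -> shift 1; turn -> shift 1; deburr -> shift 2; weld -> shift 1; bend -> shift 2) or shift 2 (e.g. weld -> shift 2, drill -> shift 1, turn -> shift 1, bend -> shift 1, deburr -> shift 2).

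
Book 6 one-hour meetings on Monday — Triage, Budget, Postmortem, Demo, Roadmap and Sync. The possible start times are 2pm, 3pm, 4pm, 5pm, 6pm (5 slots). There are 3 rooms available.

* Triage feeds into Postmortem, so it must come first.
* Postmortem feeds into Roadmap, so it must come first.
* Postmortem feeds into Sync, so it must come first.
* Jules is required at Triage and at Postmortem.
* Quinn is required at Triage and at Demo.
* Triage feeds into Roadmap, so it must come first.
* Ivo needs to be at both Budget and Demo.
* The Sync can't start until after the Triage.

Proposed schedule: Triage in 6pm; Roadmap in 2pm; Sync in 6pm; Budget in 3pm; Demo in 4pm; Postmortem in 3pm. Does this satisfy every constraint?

No. Triage feeds into Roadmap, so it must come first is not satisfied.

Postmortem feeds into Roadmap, so it must come first — violated.
The Sync can't start until after the Triage — violated.
There are 3 rooms available — holds.
Jules is required at Triage and at Postmortem — holds.
Triage feeds into Roadmap, so it must come first — violated.
Postmortem feeds into Sync, so it must come first — holds.
Ivo needs to be at both Budget and Demo — holds.
Triage feeds into Postmortem, so it must come first — violated.
Quinn is required at Triage and at Demo — holds.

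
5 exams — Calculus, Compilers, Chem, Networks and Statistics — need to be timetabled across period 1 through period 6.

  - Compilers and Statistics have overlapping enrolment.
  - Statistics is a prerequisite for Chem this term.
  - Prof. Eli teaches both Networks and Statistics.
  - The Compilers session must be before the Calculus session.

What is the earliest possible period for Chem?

period 2

Precedence pushes Chem to at least period 2.
Chem at period 2 is achievable: Compilers=period 2; Statistics=period 1; Chem=period 2; Networks=period 2; Calculus=period 3.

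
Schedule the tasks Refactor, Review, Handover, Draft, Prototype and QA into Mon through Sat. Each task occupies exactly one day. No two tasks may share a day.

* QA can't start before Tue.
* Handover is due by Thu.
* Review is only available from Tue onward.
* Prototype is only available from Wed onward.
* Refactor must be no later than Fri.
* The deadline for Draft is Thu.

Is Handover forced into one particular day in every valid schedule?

No

Handover can be Mon (e.g. Refactor in Thu, Draft in Tue, QA in Sat, Handover in Mon, Prototype in Wed, Review in Fri) or Tue (e.g. Refactor in Thu, Draft in Mon, Review in Fri, QA in Sat, Prototype in Wed, Handover in Tue).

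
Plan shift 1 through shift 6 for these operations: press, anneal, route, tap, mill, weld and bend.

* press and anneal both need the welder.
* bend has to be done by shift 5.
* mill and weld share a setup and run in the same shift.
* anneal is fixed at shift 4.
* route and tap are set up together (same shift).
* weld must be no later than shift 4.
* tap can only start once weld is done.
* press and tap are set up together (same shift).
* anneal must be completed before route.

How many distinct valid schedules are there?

40

Splitting on press: it can be shift 5 (20), shift 6 (20). Listing each branch's schedules as (anneal, route, tap, mill, weld, bend) by shift number:
press=shift 5: (4,5,5,1,1,1) (4,5,5,1,1,2) (4,5,5,1,1,3) (4,5,5,1,1,4) (4,5,5,1,1,5) (4,5,5,2,2,1) (4,5,5,2,2,2) (4,5,5,2,2,3) (4,5,5,2,2,4) (4,5,5,2,2,5) (4,5,5,3,3,1) (4,5,5,3,3,2) (4,5,5,3,3,3) (4,5,5,3,3,4) (4,5,5,3,3,5) (4,5,5,4,4,1) (4,5,5,4,4,2) (4,5,5,4,4,3) (4,5,5,4,4,4) (4,5,5,4,4,5) — 20.
press=shift 6: (4,6,6,1,1,1) (4,6,6,1,1,2) (4,6,6,1,1,3) (4,6,6,1,1,4) (4,6,6,1,1,5) (4,6,6,2,2,1) (4,6,6,2,2,2) (4,6,6,2,2,3) (4,6,6,2,2,4) (4,6,6,2,2,5) (4,6,6,3,3,1) (4,6,6,3,3,2) (4,6,6,3,3,3) (4,6,6,3,3,4) (4,6,6,3,3,5) (4,6,6,4,4,1) (4,6,6,4,4,2) (4,6,6,4,4,3) (4,6,6,4,4,4) (4,6,6,4,4,5) — 20.
Summing: 20 + 20 = 40.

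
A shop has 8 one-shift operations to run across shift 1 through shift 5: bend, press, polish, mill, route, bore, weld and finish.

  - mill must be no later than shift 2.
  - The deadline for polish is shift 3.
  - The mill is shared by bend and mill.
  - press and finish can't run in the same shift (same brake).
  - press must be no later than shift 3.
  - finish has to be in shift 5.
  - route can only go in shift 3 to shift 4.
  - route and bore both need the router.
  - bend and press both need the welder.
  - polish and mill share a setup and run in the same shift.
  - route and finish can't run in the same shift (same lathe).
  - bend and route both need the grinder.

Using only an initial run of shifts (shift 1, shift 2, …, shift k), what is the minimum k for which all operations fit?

5 shifts

finish can't be placed before shift 5, so the schedule must run through at least shift 5.
5 works (last occupied shift: shift 5): for example mill -> shift 1; weld -> shift 1; polish -> shift 1; bend -> shift 2; route -> shift 3; finish -> shift 5; press -> shift 1; bore -> shift 1.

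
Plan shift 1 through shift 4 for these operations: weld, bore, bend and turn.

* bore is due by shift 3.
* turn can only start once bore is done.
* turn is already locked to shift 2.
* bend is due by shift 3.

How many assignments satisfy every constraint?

12

Splitting on weld: it can be shift 1 (3), shift 2 (3), shift 3 (3), shift 4 (3). Listing each branch's schedules as (bore, bend, turn) by shift number:
weld=shift 1: (1,1,2) (1,2,2) (1,3,2) — 3.
weld=shift 2: (1,1,2) (1,2,2) (1,3,2) — 3.
weld=shift 3: (1,1,2) (1,2,2) (1,3,2) — 3.
weld=shift 4: (1,1,2) (1,2,2) (1,3,2) — 3.
Summing: 3 + 3 + 3 + 3 = 12.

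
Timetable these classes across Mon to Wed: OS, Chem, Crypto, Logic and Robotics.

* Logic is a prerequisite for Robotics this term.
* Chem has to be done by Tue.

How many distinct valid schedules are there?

54

Splitting on OS: it can be Mon (18), Tue (18), Wed (18). Listing each branch's schedules as (Chem, Crypto, Logic, Robotics):
OS=Mon: (Mon,Mon,Mon,Tue) (Mon,Mon,Mon,Wed) (Mon,Mon,Tue,Wed) (Mon,Tue,Mon,Tue) (Mon,Tue,Mon,Wed) (Mon,Tue,Tue,Wed) (Mon,Wed,Mon,Tue) (Mon,Wed,Mon,Wed) (Mon,Wed,Tue,Wed) (Tue,Mon,Mon,Tue) (Tue,Mon,Mon,Wed) (Tue,Mon,Tue,Wed) (Tue,Tue,Mon,Tue) (Tue,Tue,Mon,Wed) (Tue,Tue,Tue,Wed) (Tue,Wed,Mon,Tue) (Tue,Wed,Mon,Wed) (Tue,Wed,Tue,Wed) — 18.
OS=Tue: (Mon,Mon,Mon,Tue) (Mon,Mon,Mon,Wed) (Mon,Mon,Tue,Wed) (Mon,Tue,Mon,Tue) (Mon,Tue,Mon,Wed) (Mon,Tue,Tue,Wed) (Mon,Wed,Mon,Tue) (Mon,Wed,Mon,Wed) (Mon,Wed,Tue,Wed) (Tue,Mon,Mon,Tue) (Tue,Mon,Mon,Wed) (Tue,Mon,Tue,Wed) (Tue,Tue,Mon,Tue) (Tue,Tue,Mon,Wed) (Tue,Tue,Tue,Wed) (Tue,Wed,Mon,Tue) (Tue,Wed,Mon,Wed) (Tue,Wed,Tue,Wed) — 18.
OS=Wed: (Mon,Mon,Mon,Tue) (Mon,Mon,Mon,Wed) (Mon,Mon,Tue,Wed) (Mon,Tue,Mon,Tue) (Mon,Tue,Mon,Wed) (Mon,Tue,Tue,Wed) (Mon,Wed,Mon,Tue) (Mon,Wed,Mon,Wed) (Mon,Wed,Tue,Wed) (Tue,Mon,Mon,Tue) (Tue,Mon,Mon,Wed) (Tue,Mon,Tue,Wed) (Tue,Tue,Mon,Tue) (Tue,Tue,Mon,Wed) (Tue,Tue,Tue,Wed) (Tue,Wed,Mon,Tue) (Tue,Wed,Mon,Wed) (Tue,Wed,Tue,Wed) — 18.
Summing: 18 + 18 + 18 = 54.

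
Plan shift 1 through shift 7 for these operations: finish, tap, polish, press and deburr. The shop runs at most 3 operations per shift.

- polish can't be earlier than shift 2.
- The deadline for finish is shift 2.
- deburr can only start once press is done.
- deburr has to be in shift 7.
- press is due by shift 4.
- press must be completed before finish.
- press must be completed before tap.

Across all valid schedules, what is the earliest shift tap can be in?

shift 2

Precedence pushes tap to at least shift 2.
tap at shift 2 is achievable: press in shift 1, finish in shift 2, polish in shift 2, tap in shift 2, deburr in shift 7.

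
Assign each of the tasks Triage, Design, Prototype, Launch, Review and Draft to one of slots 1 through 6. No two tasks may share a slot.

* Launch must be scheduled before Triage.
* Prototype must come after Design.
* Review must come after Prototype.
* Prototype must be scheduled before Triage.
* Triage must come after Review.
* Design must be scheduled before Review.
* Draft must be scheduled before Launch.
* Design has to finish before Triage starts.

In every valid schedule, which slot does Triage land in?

Precedence pushes Triage to at least 4.
So Triage is pinned to 6.

6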